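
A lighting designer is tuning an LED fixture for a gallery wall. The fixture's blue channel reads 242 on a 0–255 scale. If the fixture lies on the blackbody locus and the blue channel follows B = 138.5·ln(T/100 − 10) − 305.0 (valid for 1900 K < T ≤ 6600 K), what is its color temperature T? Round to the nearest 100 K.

ln(t − 10) = (242 + 305.0) / 138.5 = 3.9495.
t − 10 = e^3.9495 = 51.907, so t = 61.907.
T = 100·t = 6191 K → 6200 K to the nearest 100 K.

6200 K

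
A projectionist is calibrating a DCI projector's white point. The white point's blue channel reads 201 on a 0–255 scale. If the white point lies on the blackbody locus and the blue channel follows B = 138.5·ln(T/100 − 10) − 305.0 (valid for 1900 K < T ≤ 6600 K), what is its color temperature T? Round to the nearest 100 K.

4900 K

ln(t − 10) = (201 + 305.0) / 138.5 = 3.6534.
t − 10 = e^3.6534 = 38.607, so t = 48.607.
T = 100·t = 4861 K → 4900 K to the nearest 100 K.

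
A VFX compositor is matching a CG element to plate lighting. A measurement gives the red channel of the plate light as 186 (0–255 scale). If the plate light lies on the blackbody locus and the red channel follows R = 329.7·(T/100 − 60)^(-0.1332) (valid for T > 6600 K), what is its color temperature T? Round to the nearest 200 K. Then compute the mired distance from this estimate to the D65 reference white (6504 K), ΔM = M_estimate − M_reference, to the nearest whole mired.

(t − 60)^(-0.1332) = 186/329.7 = 0.56415.
t − 60 = 0.56415^(1/-0.1332) = 0.56415^(-7.508) = 73.521, so t = 133.521.
T = 100·t = 13352 K → 13400 K to the nearest 200 K.
M_estimate = 10⁶/13400 = 74.63; M_reference = 10⁶/6504 = 153.75.
ΔM = 74.63 − 153.75 = -79.12 → -79 mireds.

-79 mireds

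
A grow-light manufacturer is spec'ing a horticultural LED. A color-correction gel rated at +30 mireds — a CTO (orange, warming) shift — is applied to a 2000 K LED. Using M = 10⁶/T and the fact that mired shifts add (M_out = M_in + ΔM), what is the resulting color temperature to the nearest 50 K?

M_in = 10⁶/2000 = 500.00 mireds.
M_out = 500.00 + (+30) = 530.00 mireds.
T_out = 10⁶/530.00 = 1886.8 K → 1900 K.

1900 K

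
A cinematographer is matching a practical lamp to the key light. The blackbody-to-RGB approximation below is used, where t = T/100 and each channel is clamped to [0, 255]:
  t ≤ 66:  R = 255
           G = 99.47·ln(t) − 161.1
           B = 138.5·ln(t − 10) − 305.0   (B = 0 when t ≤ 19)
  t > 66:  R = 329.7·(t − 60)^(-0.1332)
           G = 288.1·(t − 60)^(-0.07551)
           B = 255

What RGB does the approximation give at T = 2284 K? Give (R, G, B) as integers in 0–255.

(255, 150, 49)

t = 2284/100 = 22.84; the t ≤ 66 branch applies.
R = 255 by definition for t ≤ 66.
G = 99.47·ln 22.84 − 161.1 = 99.47·3.1285 − 161.1 = 150.093.
B = 138.5·ln(22.84 − 10) − 305.0 = 138.5·ln 12.84 − 305.0 = 138.5·2.5526 − 305.0 = 48.530.
Rounded: (255, 150, 49).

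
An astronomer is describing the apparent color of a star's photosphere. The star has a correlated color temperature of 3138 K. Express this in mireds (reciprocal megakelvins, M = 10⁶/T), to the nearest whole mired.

319 mireds

M = 10⁶ / 3138 = 318.674 → 319 mireds.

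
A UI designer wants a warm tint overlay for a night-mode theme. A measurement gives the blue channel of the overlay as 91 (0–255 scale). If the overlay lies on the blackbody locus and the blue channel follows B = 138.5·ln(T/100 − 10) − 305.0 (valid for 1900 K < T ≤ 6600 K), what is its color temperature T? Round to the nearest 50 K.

ln(t − 10) = (91 + 305.0) / 138.5 = 2.8592.
t − 10 = e^2.8592 = 17.448, so t = 27.448.
T = 100·t = 2745 K → 2750 K to the nearest 50 K.

2750 K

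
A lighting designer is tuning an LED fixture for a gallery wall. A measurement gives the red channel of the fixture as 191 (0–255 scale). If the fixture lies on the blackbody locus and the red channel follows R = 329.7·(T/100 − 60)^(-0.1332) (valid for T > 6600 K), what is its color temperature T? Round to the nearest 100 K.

12000 K

(t − 60)^(-0.1332) = 191/329.7 = 0.57931.
t − 60 = 0.57931^(1/-0.1332) = 0.57931^(-7.508) = 60.245, so t = 120.245.
T = 100·t = 12025 K → 12000 K to the nearest 100 K.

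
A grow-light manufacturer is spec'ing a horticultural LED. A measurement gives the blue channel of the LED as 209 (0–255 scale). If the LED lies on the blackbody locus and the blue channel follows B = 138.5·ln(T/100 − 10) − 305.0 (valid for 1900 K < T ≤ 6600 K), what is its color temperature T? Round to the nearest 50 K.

5100 K

ln(t − 10) = (209 + 305.0) / 138.5 = 3.7112.
t − 10 = e^3.7112 = 40.903, so t = 50.903.
T = 100·t = 5090 K → 5100 K to the nearest 50 K.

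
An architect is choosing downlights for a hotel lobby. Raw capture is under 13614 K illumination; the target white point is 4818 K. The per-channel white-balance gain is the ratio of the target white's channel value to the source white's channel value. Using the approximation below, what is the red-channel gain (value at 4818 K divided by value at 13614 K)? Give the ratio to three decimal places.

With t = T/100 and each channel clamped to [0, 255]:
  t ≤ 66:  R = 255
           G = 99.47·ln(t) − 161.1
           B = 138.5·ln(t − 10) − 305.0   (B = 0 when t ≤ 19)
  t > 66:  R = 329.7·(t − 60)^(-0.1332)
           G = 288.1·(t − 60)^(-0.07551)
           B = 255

1.377

At 13614 K (t = 136.14):
  R = 329.7·(136.14 − 60)^(-0.1332) = 329.7·76.14^(-0.1332) = 329.7·0.56153 = 185.135.
At 4818 K (t = 48.18):
  R = 255 by definition for t ≤ 66.
Gain = 255.000 / 185.135 = 1.3774 → 1.377.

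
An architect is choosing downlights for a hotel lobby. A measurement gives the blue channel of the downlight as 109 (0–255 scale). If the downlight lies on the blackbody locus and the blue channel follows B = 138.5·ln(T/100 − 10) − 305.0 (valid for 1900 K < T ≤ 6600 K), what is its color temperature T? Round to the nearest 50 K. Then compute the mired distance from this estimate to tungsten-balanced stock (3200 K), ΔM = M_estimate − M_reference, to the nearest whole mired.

+21 mireds

ln(t − 10) = (109 + 305.0) / 138.5 = 2.9892.
t − 10 = e^2.9892 = 19.869, so t = 29.869.
T = 100·t = 2987 K → 3000 K to the nearest 50 K.
M_estimate = 10⁶/3000 = 333.33; M_reference = 10⁶/3200 = 312.50.
ΔM = 333.33 − 312.50 = 20.83 → +21 mireds.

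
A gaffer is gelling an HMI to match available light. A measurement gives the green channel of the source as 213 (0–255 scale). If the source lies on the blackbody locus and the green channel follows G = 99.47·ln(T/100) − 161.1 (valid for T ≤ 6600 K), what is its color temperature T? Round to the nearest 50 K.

4300 K

ln t = (213 + 161.1) / 99.47 = 3.7609.
t = e^3.7609 = 42.989.
T = 100·t = 4299 K → 4300 K to the nearest 50 K.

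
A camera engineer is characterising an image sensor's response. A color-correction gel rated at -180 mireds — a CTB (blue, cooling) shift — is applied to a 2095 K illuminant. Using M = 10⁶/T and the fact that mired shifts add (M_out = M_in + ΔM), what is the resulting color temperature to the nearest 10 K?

3360 K

M_in = 10⁶/2095 = 477.33 mireds.
M_out = 477.33 + (-180) = 297.33 mireds.
T_out = 10⁶/297.33 = 3363.3 K → 3360 K.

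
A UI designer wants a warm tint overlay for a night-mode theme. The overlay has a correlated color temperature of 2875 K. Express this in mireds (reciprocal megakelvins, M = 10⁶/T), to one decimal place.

M = 10⁶ / 2875 = 347.826 → 347.8 mireds.

347.8 mireds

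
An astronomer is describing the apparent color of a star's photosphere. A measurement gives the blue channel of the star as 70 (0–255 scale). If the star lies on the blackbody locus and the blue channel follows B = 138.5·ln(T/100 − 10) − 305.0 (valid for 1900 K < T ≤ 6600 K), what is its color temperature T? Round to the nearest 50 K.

2500 K

ln(t − 10) = (70 + 305.0) / 138.5 = 2.7076.
t − 10 = e^2.7076 = 14.993, so t = 24.993.
T = 100·t = 2499 K → 2500 K to the nearest 50 K.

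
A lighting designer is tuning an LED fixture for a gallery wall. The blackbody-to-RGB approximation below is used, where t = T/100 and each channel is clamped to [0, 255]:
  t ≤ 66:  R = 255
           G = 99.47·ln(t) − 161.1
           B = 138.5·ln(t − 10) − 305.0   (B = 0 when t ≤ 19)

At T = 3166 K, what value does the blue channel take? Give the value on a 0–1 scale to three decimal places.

t = 3166/100 = 31.66; the t ≤ 66 branch applies.
B = 138.5·ln(31.66 − 10) − 305.0 = 138.5·ln 21.66 − 305.0 = 138.5·3.0755 − 305.0 = 120.952.
On a 0–1 scale: 120.952/255 = 0.4743 → 0.474.

0.474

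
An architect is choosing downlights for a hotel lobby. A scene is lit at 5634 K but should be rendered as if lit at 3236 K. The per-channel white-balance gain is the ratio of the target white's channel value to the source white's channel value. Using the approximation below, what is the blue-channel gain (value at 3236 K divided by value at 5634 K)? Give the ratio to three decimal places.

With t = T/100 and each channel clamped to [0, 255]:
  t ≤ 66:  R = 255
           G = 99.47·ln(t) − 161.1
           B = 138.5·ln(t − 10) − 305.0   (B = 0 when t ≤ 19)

At 5634 K (t = 56.34):
  B = 138.5·ln(56.34 − 10) − 305.0 = 138.5·ln 46.34 − 305.0 = 138.5·3.8360 − 305.0 = 226.287.
At 3236 K (t = 32.36):
  B = 138.5·ln(32.36 − 10) − 305.0 = 138.5·ln 22.36 − 305.0 = 138.5·3.1073 − 305.0 = 125.357.
Gain = 125.357 / 226.287 = 0.5540 → 0.554.

0.554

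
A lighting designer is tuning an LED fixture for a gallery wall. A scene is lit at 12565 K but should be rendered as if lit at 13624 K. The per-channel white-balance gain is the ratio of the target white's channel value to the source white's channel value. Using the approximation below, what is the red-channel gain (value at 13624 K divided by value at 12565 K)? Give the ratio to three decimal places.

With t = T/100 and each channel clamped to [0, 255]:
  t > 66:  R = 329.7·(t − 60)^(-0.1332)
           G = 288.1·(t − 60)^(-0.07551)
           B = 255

0.980

At 12565 K (t = 125.65):
  R = 329.7·(125.65 − 60)^(-0.1332) = 329.7·65.65^(-0.1332) = 329.7·0.57272 = 188.827.
At 13624 K (t = 136.24):
  R = 329.7·(136.24 − 60)^(-0.1332) = 329.7·76.24^(-0.1332) = 329.7·0.56143 = 185.102.
Gain = 185.102 / 188.827 = 0.9803 → 0.980.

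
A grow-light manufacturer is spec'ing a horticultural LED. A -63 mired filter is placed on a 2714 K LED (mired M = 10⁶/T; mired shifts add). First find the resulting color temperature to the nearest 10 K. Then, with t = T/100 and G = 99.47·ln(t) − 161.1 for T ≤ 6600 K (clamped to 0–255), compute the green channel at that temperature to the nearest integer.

M_in = 10⁶/2714 = 368.46; M_out = 368.46 + (-63) = 305.46.
T_out = 10⁶/305.46 = 3273.8 K → 3270 K; t = 32.7.
G = 99.47·ln 32.7 − 161.1 = 99.47·3.4874 − 161.1 = 185.789.
Rounded: 186.

186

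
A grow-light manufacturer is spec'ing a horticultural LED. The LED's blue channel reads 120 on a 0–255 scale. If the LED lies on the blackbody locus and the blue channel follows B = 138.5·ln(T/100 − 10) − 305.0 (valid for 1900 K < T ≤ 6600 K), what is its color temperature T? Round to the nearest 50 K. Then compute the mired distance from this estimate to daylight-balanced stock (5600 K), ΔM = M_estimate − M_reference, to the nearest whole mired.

+139 mireds

ln(t − 10) = (120 + 305.0) / 138.5 = 3.0686.
t − 10 = e^3.0686 = 21.512, so t = 31.512.
T = 100·t = 3151 K → 3150 K to the nearest 50 K.
M_estimate = 10⁶/3150 = 317.46; M_reference = 10⁶/5600 = 178.57.
ΔM = 317.46 − 178.57 = 138.89 → +139 mireds.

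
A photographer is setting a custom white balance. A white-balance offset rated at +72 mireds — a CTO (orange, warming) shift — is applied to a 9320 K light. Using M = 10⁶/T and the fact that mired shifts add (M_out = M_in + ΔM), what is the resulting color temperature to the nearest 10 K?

5580 K

M_in = 10⁶/9320 = 107.30 mireds.
M_out = 107.30 + (+72) = 179.30 mireds.
T_out = 10⁶/179.30 = 5577.4 K → 5580 K.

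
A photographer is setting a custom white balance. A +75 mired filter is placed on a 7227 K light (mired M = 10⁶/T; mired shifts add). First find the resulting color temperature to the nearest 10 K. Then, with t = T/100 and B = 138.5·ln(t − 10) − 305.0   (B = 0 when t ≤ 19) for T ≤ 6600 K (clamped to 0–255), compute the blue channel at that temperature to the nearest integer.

M_in = 10⁶/7227 = 138.37; M_out = 138.37 + (+75) = 213.37.
T_out = 10⁶/213.37 = 4686.7 K → 4690 K; t = 46.9.
B = 138.5·ln(46.9 − 10) − 305.0 = 138.5·ln 36.9 − 305.0 = 138.5·3.6082 − 305.0 = 194.737.
Rounded: 195.

195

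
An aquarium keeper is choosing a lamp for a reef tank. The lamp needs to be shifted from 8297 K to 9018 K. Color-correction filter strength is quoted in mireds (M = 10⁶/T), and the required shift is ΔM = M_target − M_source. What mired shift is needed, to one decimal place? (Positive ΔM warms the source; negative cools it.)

-9.6 mireds

M_source = 10⁶/8297 = 120.525; M_target = 10⁶/9018 = 110.889.
ΔM = 110.889 − 120.525 = -9.636 → -9.6 mireds, a cooling shift.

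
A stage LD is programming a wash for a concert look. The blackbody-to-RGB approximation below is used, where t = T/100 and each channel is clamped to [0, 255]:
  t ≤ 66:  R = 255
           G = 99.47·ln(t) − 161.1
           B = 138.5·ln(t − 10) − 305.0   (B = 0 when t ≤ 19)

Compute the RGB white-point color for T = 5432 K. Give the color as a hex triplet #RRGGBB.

t = 5432/100 = 54.32; the t ≤ 66 branch applies.
R = 255 by definition for t ≤ 66.
G = 99.47·ln 54.32 − 161.1 = 99.47·3.9949 − 161.1 = 236.272.
B = 138.5·ln(54.32 − 10) − 305.0 = 138.5·ln 44.32 − 305.0 = 138.5·3.7914 − 305.0 = 220.114.
Rounded: (255, 236, 220).
In hex: #FFECDC.

#FFECDC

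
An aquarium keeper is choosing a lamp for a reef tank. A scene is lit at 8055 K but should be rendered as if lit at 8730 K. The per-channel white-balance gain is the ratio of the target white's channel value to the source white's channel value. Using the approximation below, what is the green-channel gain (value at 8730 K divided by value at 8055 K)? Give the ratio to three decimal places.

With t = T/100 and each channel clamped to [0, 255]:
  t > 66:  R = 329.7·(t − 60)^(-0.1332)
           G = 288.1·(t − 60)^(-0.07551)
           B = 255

0.979

At 8055 K (t = 80.55):
  G = 288.1·(80.55 − 60)^(-0.07551) = 288.1·20.55^(-0.07551) = 288.1·0.79592 = 229.305.
At 8730 K (t = 87.3):
  G = 288.1·(87.3 − 60)^(-0.07551) = 288.1·27.3^(-0.07551) = 288.1·0.77903 = 224.439.
Gain = 224.439 / 229.305 = 0.9788 → 0.979.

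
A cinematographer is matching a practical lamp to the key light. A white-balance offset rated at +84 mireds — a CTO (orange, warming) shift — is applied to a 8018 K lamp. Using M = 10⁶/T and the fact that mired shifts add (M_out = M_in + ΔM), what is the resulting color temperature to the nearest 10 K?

M_in = 10⁶/8018 = 124.72 mireds.
M_out = 124.72 + (+84) = 208.72 mireds.
T_out = 10⁶/208.72 = 4791.1 K → 4790 K.

4790 K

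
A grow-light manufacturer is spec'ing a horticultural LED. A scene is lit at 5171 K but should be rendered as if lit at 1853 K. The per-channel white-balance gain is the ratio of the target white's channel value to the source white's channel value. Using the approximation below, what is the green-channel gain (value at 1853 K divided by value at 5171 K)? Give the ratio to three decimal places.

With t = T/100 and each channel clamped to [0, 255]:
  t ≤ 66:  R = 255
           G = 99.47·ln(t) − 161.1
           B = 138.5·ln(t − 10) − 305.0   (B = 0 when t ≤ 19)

At 5171 K (t = 51.71):
  G = 99.47·ln 51.71 − 161.1 = 99.47·3.9457 − 161.1 = 231.374.
At 1853 K (t = 18.53):
  G = 99.47·ln 18.53 − 161.1 = 99.47·2.9194 − 161.1 = 129.292.
Gain = 129.292 / 231.374 = 0.5588 → 0.559.

0.559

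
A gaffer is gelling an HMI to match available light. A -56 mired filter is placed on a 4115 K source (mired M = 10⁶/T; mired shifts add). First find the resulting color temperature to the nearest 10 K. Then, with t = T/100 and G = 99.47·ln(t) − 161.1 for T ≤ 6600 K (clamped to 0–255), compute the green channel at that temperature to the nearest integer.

235

M_in = 10⁶/4115 = 243.01; M_out = 243.01 + (-56) = 187.01.
T_out = 10⁶/187.01 = 5347.2 K → 5350 K; t = 53.5.
G = 99.47·ln 53.5 − 161.1 = 99.47·3.9797 − 161.1 = 234.759.
Rounded: 235.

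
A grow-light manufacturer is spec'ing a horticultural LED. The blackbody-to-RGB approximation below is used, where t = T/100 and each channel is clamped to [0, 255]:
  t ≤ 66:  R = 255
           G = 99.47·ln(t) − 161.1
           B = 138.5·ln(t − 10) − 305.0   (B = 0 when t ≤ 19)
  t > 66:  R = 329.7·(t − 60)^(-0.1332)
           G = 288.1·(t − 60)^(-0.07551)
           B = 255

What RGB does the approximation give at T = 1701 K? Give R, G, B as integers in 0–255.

R=255, G=121, B=0

t = 1701/100 = 17.01; the t ≤ 66 branch applies.
R = 255 by definition for t ≤ 66.
G = 99.47·ln 17.01 − 161.1 = 99.47·2.8338 − 161.1 = 120.778.
t = 17.01 ≤ 19, so B = 0.
Rounded: (255, 121, 0).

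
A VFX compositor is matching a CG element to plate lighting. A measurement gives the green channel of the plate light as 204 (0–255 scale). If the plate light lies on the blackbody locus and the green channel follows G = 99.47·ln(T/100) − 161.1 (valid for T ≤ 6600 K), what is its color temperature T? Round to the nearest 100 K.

3900 K

ln t = (204 + 161.1) / 99.47 = 3.6705.
t = e^3.6705 = 39.270.
T = 100·t = 3927 K → 3900 K to the nearest 100 K.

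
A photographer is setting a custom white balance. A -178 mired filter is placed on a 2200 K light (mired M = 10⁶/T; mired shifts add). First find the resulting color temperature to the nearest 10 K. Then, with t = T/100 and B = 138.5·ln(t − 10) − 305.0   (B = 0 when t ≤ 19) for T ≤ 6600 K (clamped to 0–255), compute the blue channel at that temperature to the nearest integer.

147

M_in = 10⁶/2200 = 454.55; M_out = 454.55 + (-178) = 276.55.
T_out = 10⁶/276.55 = 3616.0 K → 3620 K; t = 36.2.
B = 138.5·ln(36.2 − 10) − 305.0 = 138.5·ln 26.2 − 305.0 = 138.5·3.2658 − 305.0 = 147.308.
Rounded: 147.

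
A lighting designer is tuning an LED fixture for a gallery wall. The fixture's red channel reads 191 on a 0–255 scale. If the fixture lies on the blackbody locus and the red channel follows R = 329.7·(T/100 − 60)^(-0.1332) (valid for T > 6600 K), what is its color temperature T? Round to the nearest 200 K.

(t − 60)^(-0.1332) = 191/329.7 = 0.57931.
t − 60 = 0.57931^(1/-0.1332) = 0.57931^(-7.508) = 60.245, so t = 120.245.
T = 100·t = 12025 K → 12000 K to the nearest 200 K.

12000 K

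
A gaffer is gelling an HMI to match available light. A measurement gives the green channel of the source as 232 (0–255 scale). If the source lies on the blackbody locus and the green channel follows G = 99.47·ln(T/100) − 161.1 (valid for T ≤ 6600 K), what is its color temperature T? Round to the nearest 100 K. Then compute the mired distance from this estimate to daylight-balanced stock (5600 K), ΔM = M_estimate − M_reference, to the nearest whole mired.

ln t = (232 + 161.1) / 99.47 = 3.9519.
t = e^3.9519 = 52.036.
T = 100·t = 5204 K → 5200 K to the nearest 100 K.
M_estimate = 10⁶/5200 = 192.31; M_reference = 10⁶/5600 = 178.57.
ΔM = 192.31 − 178.57 = 13.74 → +14 mireds.

+14 mireds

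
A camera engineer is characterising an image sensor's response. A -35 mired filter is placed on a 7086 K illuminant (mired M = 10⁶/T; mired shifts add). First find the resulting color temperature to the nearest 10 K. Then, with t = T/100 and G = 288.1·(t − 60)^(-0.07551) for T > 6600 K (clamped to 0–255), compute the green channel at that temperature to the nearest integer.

M_in = 10⁶/7086 = 141.12; M_out = 141.12 + (-35) = 106.12.
T_out = 10⁶/106.12 = 9423.0 K → 9420 K; t = 94.2.
G = 288.1·(94.2 − 60)^(-0.07551) = 288.1·34.2^(-0.07551) = 288.1·0.76589 = 220.653.
Rounded: 221.

221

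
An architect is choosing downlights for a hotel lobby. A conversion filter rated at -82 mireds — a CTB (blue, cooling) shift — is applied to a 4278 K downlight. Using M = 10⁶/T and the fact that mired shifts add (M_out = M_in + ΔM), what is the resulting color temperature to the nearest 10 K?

6590 K

M_in = 10⁶/4278 = 233.75 mireds.
M_out = 233.75 + (-82) = 151.75 mireds.
T_out = 10⁶/151.75 = 6589.6 K → 6590 K.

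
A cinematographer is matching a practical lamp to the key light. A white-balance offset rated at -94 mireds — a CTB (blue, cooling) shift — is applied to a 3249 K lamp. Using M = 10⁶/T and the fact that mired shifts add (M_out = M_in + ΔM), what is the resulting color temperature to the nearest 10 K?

M_in = 10⁶/3249 = 307.79 mireds.
M_out = 307.79 + (-94) = 213.79 mireds.
T_out = 10⁶/213.79 = 4677.6 K → 4680 K.

4680 K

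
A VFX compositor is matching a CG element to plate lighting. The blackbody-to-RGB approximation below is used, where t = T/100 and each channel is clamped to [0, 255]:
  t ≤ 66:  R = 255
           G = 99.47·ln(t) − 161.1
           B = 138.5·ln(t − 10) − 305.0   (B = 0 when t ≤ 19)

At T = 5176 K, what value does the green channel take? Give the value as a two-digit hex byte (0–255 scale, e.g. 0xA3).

t = 5176/100 = 51.76; the t ≤ 66 branch applies.
G = 99.47·ln 51.76 − 161.1 = 99.47·3.9466 − 161.1 = 231.470.
Rounded: 231; in hex, 0xE7.

0xE7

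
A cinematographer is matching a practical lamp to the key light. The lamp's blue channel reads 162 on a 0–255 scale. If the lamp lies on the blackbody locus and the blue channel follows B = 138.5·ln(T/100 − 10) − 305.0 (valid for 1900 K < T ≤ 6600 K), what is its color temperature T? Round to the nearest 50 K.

3900 K

ln(t − 10) = (162 + 305.0) / 138.5 = 3.3718.
t − 10 = e^3.3718 = 29.132, so t = 39.132.
T = 100·t = 3913 K → 3900 K to the nearest 50 K.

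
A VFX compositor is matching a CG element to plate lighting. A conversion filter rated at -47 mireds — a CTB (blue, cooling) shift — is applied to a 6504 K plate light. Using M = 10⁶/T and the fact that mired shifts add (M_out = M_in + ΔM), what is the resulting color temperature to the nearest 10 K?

M_in = 10⁶/6504 = 153.75 mireds.
M_out = 153.75 + (-47) = 106.75 mireds.
T_out = 10⁶/106.75 = 9367.5 K → 9370 K.

9370 K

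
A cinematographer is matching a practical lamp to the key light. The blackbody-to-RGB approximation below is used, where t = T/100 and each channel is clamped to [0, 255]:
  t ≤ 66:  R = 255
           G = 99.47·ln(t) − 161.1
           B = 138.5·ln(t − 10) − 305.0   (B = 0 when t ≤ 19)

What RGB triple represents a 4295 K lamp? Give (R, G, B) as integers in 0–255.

(255, 213, 179)

t = 4295/100 = 42.95; the t ≤ 66 branch applies.
R = 255 by definition for t ≤ 66.
G = 99.47·ln 42.95 − 161.1 = 99.47·3.7600 − 161.1 = 212.911.
B = 138.5·ln(42.95 − 10) − 305.0 = 138.5·ln 32.95 − 305.0 = 138.5·3.4950 − 305.0 = 179.056.
Rounded: (255, 213, 179).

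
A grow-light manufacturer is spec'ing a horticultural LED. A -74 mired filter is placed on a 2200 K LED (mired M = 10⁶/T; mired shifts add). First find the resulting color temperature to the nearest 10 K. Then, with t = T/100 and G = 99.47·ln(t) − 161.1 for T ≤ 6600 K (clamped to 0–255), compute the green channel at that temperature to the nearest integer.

M_in = 10⁶/2200 = 454.55; M_out = 454.55 + (-74) = 380.55.
T_out = 10⁶/380.55 = 2627.8 K → 2630 K; t = 26.3.
G = 99.47·ln 26.3 − 161.1 = 99.47·3.2696 − 161.1 = 164.124.
Rounded: 164.

164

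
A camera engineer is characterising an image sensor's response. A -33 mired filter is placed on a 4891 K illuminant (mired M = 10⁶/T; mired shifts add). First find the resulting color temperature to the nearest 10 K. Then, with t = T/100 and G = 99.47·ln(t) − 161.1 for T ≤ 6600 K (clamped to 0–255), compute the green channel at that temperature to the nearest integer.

M_in = 10⁶/4891 = 204.46; M_out = 204.46 + (-33) = 171.46.
T_out = 10⁶/171.46 = 5832.4 K → 5830 K; t = 58.3.
G = 99.47·ln 58.3 − 161.1 = 99.47·4.0656 − 161.1 = 243.305.
Rounded: 243.

243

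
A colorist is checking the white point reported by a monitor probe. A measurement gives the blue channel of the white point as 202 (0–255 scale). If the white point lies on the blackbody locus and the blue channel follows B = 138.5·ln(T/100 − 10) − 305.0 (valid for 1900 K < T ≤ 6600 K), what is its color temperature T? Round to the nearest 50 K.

ln(t − 10) = (202 + 305.0) / 138.5 = 3.6606.
t − 10 = e^3.6606 = 38.887, so t = 48.887.
T = 100·t = 4889 K → 4900 K to the nearest 50 K.

4900 K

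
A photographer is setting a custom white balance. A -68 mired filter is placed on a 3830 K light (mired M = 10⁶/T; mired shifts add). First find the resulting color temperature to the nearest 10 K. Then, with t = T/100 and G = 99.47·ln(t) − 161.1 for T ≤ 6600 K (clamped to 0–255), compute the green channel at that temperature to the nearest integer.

M_in = 10⁶/3830 = 261.10; M_out = 261.10 + (-68) = 193.10.
T_out = 10⁶/193.10 = 5178.8 K → 5180 K; t = 51.8.
G = 99.47·ln 51.8 − 161.1 = 99.47·3.9474 − 161.1 = 231.547.
Rounded: 232.

232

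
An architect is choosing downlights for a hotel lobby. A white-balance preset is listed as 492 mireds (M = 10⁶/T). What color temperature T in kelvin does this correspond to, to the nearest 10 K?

T = 10⁶ / 492 = 2032.52 K → 2030 K.

2030 K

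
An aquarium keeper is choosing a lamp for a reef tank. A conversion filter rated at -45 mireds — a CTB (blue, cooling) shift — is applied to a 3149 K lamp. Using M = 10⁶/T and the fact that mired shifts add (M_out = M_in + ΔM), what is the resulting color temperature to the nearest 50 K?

M_in = 10⁶/3149 = 317.56 mireds.
M_out = 317.56 + (-45) = 272.56 mireds.
T_out = 10⁶/272.56 = 3668.9 K → 3650 K.

3650 K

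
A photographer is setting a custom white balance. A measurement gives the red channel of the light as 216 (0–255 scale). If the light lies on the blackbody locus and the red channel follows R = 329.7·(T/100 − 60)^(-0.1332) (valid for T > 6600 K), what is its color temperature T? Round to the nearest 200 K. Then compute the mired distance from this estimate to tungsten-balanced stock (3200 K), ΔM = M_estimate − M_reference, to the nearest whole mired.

(t − 60)^(-0.1332) = 216/329.7 = 0.65514.
t − 60 = 0.65514^(1/-0.1332) = 0.65514^(-7.508) = 23.926, so t = 83.926.
T = 100·t = 8393 K → 8400 K to the nearest 200 K.
M_estimate = 10⁶/8400 = 119.05; M_reference = 10⁶/3200 = 312.50.
ΔM = 119.05 − 312.50 = -193.45 → -193 mireds.

-193 mireds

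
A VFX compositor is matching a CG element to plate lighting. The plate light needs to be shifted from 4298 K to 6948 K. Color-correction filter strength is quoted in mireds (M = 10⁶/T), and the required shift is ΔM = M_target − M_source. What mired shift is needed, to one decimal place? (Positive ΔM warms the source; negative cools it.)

-88.7 mireds

M_source = 10⁶/4298 = 232.666; M_target = 10⁶/6948 = 143.926.
ΔM = 143.926 − 232.666 = -88.740 → -88.7 mireds, a cooling shift.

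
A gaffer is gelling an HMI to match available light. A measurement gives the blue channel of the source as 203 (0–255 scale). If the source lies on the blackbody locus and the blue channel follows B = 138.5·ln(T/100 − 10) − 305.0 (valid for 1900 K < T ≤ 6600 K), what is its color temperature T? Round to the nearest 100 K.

ln(t − 10) = (203 + 305.0) / 138.5 = 3.6679.
t − 10 = e^3.6679 = 39.168, so t = 49.168.
T = 100·t = 4917 K → 4900 K to the nearest 100 K.

4900 K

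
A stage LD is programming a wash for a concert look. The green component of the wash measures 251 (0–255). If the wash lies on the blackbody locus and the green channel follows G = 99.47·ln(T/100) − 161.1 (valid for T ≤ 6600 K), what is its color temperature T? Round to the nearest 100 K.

ln t = (251 + 161.1) / 99.47 = 4.1430.
t = e^4.1430 = 62.989.
T = 100·t = 6299 K → 6300 K to the nearest 100 K.

6300 K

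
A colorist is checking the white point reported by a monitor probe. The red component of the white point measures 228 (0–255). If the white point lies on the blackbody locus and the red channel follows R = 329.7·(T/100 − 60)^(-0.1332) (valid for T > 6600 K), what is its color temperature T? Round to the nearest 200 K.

(t − 60)^(-0.1332) = 228/329.7 = 0.69154.
t − 60 = 0.69154^(1/-0.1332) = 0.69154^(-7.508) = 15.943, so t = 75.943.
T = 100·t = 7594 K → 7600 K to the nearest 200 K.

7600 K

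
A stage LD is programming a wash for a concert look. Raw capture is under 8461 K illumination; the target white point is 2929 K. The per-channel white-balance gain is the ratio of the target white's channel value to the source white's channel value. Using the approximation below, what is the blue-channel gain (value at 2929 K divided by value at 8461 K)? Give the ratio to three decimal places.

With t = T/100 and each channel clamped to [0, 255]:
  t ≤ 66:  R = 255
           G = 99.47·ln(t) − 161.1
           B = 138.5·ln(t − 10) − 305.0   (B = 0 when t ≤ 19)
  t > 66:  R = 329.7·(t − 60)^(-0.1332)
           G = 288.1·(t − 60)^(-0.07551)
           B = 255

0.411

At 8461 K (t = 84.61):
  B = 255 by definition for t > 66.
At 2929 K (t = 29.29):
  B = 138.5·ln(29.29 − 10) − 305.0 = 138.5·ln 19.29 − 305.0 = 138.5·2.9596 − 305.0 = 104.903.
Gain = 104.903 / 255.000 = 0.4114 → 0.411.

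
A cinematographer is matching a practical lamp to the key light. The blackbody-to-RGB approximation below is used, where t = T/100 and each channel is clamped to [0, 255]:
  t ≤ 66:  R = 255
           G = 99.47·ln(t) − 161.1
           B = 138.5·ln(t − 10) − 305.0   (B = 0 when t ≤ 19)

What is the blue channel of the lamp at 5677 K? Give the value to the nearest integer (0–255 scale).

228

t = 5677/100 = 56.77; the t ≤ 66 branch applies.
B = 138.5·ln(56.77 − 10) − 305.0 = 138.5·ln 46.77 − 305.0 = 138.5·3.8452 − 305.0 = 227.566.
Rounded: 228.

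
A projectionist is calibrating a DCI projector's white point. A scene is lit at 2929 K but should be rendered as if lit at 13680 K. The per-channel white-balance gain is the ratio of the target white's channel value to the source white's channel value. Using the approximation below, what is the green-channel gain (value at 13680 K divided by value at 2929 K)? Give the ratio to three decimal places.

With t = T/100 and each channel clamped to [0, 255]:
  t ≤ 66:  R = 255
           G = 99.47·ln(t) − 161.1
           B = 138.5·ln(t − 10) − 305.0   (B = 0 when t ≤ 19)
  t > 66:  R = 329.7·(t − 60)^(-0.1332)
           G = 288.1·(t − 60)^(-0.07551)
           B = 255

At 2929 K (t = 29.29):
  G = 99.47·ln 29.29 − 161.1 = 99.47·3.3772 − 161.1 = 174.835.
At 13680 K (t = 136.8):
  G = 288.1·(136.8 − 60)^(-0.07551) = 288.1·76.8^(-0.07551) = 288.1·0.72050 = 207.577.
Gain = 207.577 / 174.835 = 1.1873 → 1.187.

1.187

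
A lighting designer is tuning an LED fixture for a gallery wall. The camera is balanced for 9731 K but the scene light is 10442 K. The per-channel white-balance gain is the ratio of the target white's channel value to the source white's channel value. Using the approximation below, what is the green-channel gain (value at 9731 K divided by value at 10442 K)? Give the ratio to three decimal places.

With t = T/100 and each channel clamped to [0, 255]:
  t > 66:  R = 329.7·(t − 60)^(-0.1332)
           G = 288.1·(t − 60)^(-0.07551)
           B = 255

1.013

At 10442 K (t = 104.42):
  G = 288.1·(104.42 − 60)^(-0.07551) = 288.1·44.42^(-0.07551) = 288.1·0.75092 = 216.339.
At 9731 K (t = 97.31):
  G = 288.1·(97.31 − 60)^(-0.07551) = 288.1·37.31^(-0.07551) = 288.1·0.76087 = 219.207.
Gain = 219.207 / 216.339 = 1.0133 → 1.013.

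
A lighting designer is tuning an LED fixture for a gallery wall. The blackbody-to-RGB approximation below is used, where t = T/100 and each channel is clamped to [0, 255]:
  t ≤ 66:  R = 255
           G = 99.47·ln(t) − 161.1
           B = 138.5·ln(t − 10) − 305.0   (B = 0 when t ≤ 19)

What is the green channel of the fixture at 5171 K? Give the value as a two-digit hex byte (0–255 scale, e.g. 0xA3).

0xE7

t = 5171/100 = 51.71; the t ≤ 66 branch applies.
G = 99.47·ln 51.71 − 161.1 = 99.47·3.9457 − 161.1 = 231.374.
Rounded: 231; in hex, 0xE7.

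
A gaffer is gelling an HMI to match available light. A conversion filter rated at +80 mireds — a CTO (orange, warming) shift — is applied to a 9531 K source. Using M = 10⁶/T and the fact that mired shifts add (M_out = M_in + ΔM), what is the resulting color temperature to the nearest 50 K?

M_in = 10⁶/9531 = 104.92 mireds.
M_out = 104.92 + (+80) = 184.92 mireds.
T_out = 10⁶/184.92 = 5407.7 K → 5400 K.

5400 K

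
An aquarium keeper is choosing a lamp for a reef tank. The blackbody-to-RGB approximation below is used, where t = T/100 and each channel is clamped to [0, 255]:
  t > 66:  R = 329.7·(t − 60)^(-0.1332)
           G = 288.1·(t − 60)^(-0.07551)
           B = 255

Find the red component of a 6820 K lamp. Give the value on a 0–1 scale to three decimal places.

0.977

t = 6820/100 = 68.2; the t > 66 branch applies.
R = 329.7·(68.2 − 60)^(-0.1332) = 329.7·8.2^(-0.1332) = 329.7·0.75558 = 249.114.
On a 0–1 scale: 249.114/255 = 0.9769 → 0.977.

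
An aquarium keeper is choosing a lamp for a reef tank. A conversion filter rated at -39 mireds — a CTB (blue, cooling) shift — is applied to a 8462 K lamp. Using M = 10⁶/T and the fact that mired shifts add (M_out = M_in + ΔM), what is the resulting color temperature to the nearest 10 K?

12630 K

M_in = 10⁶/8462 = 118.18 mireds.
M_out = 118.18 + (-39) = 79.18 mireds.
T_out = 10⁶/79.18 = 12630.2 K → 12630 K.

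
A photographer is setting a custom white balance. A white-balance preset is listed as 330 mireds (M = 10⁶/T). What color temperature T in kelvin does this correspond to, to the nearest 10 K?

3030 K

T = 10⁶ / 330 = 3030.30 K → 3030 K.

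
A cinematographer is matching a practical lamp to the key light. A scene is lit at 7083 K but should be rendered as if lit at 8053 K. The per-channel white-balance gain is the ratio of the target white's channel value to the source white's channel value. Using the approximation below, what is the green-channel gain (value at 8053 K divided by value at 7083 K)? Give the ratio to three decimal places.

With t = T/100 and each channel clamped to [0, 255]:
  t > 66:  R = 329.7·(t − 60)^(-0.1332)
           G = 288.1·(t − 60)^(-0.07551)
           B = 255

At 7083 K (t = 70.83):
  G = 288.1·(70.83 − 60)^(-0.07551) = 288.1·10.83^(-0.07551) = 288.1·0.83536 = 240.668.
At 8053 K (t = 80.53):
  G = 288.1·(80.53 − 60)^(-0.07551) = 288.1·20.53^(-0.07551) = 288.1·0.79598 = 229.321.
Gain = 229.321 / 240.668 = 0.9529 → 0.953.

0.953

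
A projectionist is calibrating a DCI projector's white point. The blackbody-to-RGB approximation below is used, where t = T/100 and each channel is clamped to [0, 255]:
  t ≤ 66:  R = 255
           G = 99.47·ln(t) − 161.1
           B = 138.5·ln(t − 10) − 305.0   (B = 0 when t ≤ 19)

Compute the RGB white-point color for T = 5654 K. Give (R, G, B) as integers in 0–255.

t = 5654/100 = 56.54; the t ≤ 66 branch applies.
R = 255 by definition for t ≤ 66.
G = 99.47·ln 56.54 − 161.1 = 99.47·4.0349 − 161.1 = 240.256.
B = 138.5·ln(56.54 − 10) − 305.0 = 138.5·ln 46.54 − 305.0 = 138.5·3.8403 − 305.0 = 226.883.
Rounded: (255, 240, 227).

(255, 240, 227)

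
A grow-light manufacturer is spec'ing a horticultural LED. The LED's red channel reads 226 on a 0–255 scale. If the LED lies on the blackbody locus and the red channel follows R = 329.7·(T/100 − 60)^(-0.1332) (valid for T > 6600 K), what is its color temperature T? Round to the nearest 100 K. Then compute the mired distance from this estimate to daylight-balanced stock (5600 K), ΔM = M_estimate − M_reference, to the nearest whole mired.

-49 mireds

(t − 60)^(-0.1332) = 226/329.7 = 0.68547.
t − 60 = 0.68547^(1/-0.1332) = 0.68547^(-7.508) = 17.034, so t = 77.034.
T = 100·t = 7703 K → 7700 K to the nearest 100 K.
M_estimate = 10⁶/7700 = 129.87; M_reference = 10⁶/5600 = 178.57.
ΔM = 129.87 − 178.57 = -48.70 → -49 mireds.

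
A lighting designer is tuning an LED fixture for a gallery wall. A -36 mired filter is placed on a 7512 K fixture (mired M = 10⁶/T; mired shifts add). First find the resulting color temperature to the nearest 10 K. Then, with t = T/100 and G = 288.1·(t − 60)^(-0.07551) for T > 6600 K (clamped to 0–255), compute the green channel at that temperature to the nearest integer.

217

M_in = 10⁶/7512 = 133.12; M_out = 133.12 + (-36) = 97.12.
T_out = 10⁶/97.12 = 10296.5 K → 10300 K; t = 103.
G = 288.1·(103 − 60)^(-0.07551) = 288.1·43^(-0.07551) = 288.1·0.75276 = 216.870.
Rounded: 217.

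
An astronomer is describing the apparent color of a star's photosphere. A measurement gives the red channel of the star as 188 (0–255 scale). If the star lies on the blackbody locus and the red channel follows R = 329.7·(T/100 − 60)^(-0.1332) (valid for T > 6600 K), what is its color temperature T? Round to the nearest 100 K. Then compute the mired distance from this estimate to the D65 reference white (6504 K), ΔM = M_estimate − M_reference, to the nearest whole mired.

-76 mireds

(t − 60)^(-0.1332) = 188/329.7 = 0.57022.
t − 60 = 0.57022^(1/-0.1332) = 0.57022^(-7.508) = 67.848, so t = 127.848.
T = 100·t = 12785 K → 12800 K to the nearest 100 K.
M_estimate = 10⁶/12800 = 78.12; M_reference = 10⁶/6504 = 153.75.
ΔM = 78.12 − 153.75 = -75.63 → -76 mireds.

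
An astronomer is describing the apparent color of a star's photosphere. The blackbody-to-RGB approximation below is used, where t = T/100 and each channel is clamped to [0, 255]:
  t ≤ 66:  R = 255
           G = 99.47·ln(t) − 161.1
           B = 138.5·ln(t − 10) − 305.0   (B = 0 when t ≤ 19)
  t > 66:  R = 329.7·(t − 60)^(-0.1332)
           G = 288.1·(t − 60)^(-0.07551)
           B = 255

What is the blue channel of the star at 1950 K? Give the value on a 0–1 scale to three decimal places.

t = 1950/100 = 19.5; the t ≤ 66 branch applies.
B = 138.5·ln(19.5 − 10) − 305.0 = 138.5·ln 9.5 − 305.0 = 138.5·2.2513 − 305.0 = 6.804.
On a 0–1 scale: 6.804/255 = 0.0267 → 0.027.

0.027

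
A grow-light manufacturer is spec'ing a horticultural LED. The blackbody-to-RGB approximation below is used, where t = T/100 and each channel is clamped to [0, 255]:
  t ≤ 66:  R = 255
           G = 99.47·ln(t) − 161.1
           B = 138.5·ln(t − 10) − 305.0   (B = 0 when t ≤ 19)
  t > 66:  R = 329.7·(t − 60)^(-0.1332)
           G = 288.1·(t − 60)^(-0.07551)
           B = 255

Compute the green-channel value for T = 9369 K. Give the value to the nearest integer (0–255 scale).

t = 9369/100 = 93.69; the t > 66 branch applies.
G = 288.1·(93.69 − 60)^(-0.07551) = 288.1·33.69^(-0.07551) = 288.1·0.76676 = 220.903.
Rounded: 221.

221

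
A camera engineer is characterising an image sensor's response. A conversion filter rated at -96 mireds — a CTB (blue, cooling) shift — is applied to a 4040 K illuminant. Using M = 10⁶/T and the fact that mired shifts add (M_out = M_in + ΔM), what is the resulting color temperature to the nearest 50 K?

M_in = 10⁶/4040 = 247.52 mireds.
M_out = 247.52 + (-96) = 151.52 mireds.
T_out = 10⁶/151.52 = 6599.6 K → 6600 K.

6600 K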